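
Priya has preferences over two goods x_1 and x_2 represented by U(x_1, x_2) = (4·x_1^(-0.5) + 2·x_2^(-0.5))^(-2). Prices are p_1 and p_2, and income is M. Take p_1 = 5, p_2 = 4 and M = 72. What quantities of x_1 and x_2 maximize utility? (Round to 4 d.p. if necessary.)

x_1* = 9.0863, x_2* = 6.6421

From the CES first-order condition, 2·(x_2/x_1)^(1.5) = p_1/p_2.
Hence x_2/x_1 = ((1/2)·p_1/p_2)^(1/(1.5)), i.e. raised to the 2/3 power.
Substitute x_2 = (x_2/x_1)·x_1 into the budget: x_1* = M/(p_1 + p_2·(x_2/x_1)).
Numerically x_2/x_1 = 0.731004, so x_1* = 72/(5 + 4·0.731004) = 9.0863 and x_2* = 0.731004·9.0863 = 6.6421.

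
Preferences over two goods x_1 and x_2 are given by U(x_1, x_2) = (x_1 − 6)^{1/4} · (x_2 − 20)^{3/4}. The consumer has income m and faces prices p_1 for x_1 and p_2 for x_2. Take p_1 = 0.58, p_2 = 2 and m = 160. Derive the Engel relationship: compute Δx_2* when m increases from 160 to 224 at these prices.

Δx_2* = 24

Let x_1' = x_1−6, x_2' = x_2−20. MRS = (1/3)·x_2'/x_1' = p_1/p_2.
After buying the subsistence bundle (6, 20), a share 0.25 of the remaining income goes to x_1: x_1* = 6 + 0.25·(m − 6p_1 − 20p_2)/p_1.
Discretionary income = 160 − 6·0.58 − 20·2 = 116.52; x_2* = 20 + 0.75·116.52/2 = 63.695.
At m' = 224: x_2* = 87.695. Change: 87.695 − 63.695 = 24.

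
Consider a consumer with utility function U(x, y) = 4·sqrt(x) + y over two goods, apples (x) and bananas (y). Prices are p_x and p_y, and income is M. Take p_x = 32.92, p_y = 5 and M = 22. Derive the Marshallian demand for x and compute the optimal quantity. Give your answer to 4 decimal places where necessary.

Set MRS = p_x/p_y: 2·x^(−1/2) = p_x/p_y.
Solve: √x = 2·p_y/p_x, so x*(p_x,p_y) = (2·p_y/p_x)², and y* = (M − p_x·x*)/p_y.
Plugging in: x* = (2·5/32.92)² = 0.0923.

x* = 0.0923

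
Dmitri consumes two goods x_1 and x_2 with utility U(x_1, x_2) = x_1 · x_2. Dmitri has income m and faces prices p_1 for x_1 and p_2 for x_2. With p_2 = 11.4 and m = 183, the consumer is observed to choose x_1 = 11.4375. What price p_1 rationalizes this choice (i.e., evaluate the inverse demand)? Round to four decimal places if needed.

p_1 = 8

The MRS is x_2/x_1. Set MRS = p_1/p_2.
Rearranging, p_2·x_2 = p_1·x_1. Substituting into the budget gives p_1·x_1·(1 + 1) = m.
Demand: x_1*(p_1,p_2,m) = 0.5·m/p_1 and x_2* = 0.5·m/p_2.
Set x_1* = 11.4375 in the demand function and solve for p_1: p_1 = 8.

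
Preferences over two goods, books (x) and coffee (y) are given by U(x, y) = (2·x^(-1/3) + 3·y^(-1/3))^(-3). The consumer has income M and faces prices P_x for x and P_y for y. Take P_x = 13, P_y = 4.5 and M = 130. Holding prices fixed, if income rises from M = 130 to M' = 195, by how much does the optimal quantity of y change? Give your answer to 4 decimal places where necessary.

Δy* = 7.3626

MRS = MU_x/MU_y = (2/3)·(y/x)^(4/3). Set equal to P_x/P_y.
Hence y/x = ((3/2)·P_x/P_y)^(1/(4/3)), i.e. raised to the 0.75 power.
Substitute y = (y/x)·x into the budget: x* = M/(P_x + P_y·(y/x)).
Numerically y/x = 3.003423, so x* = 130/(13 + 4.5·3.003423) = 4.9028 and y* = 3.003423·4.9028 = 14.7252.
At M' = 195: y* = 22.0878. Change: 22.0878 − 14.7252 = 7.3626.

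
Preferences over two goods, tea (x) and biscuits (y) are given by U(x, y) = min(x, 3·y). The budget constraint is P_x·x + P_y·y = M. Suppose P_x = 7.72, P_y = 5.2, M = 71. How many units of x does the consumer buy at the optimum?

Leontief preferences: the optimum is at the kink where x/3 = y/1, i.e. y = (1/3)·x.
Budget: P_x·x + P_y·(1/3)·x = M, so (3·P_x + P_y)·x = 3·M.
Demand: x*(P_x,P_y,M) = 3·M/(3·P_x + P_y), y* = M/(3·P_x + P_y).
Here 3·7.72 + 5.2 = 28.36, giving x* = 7.5106.

x* = 7.5106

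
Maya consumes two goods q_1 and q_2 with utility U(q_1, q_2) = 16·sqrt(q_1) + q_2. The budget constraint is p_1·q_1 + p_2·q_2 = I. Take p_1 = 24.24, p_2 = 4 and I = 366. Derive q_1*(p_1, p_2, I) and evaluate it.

Thus q_1* = (8·p_2/p_1)² — independent of I — with the rest of income spent on q_2.
Plugging in: q_1* = (8·4/24.24)² = 1.7427.

q_1* = 1.7427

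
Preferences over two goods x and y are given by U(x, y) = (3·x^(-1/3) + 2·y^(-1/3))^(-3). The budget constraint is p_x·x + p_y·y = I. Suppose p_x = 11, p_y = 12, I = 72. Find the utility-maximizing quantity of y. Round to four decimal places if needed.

y* = 2.5793

Numerically y/x = 0.691178, so x* = 72/(11 + 12·0.691178) = 3.7317 and y* = 0.691178·3.7317 = 2.5793.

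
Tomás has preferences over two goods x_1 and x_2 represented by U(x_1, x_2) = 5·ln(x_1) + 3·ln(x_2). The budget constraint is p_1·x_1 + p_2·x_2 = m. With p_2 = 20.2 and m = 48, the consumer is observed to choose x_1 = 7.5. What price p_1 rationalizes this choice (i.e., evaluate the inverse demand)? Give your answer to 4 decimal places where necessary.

p_1 = 4

MU_x_1/MU_x_2 = (5·x_2)/(3·x_1); tangency sets this equal to p_1/p_2.
So 5·p_2·x_2 = 3·p_1·x_1; combined with the budget, a share 0.625 of income goes to x_1.
Demand: x_1*(p_1,p_2,m) = 0.625·m/p_1 and x_2* = 0.375·m/p_2.
Set x_1* = 7.5 in the demand function and solve for p_1: p_1 = 4.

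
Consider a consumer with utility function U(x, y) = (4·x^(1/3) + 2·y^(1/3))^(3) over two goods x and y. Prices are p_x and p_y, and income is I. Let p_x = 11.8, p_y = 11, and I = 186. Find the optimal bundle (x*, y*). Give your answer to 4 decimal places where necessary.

x* = 11.5378, y* = 4.5322

MU_x ∝ 4·x^(-2/3), MU_y ∝ 2·y^(-2/3), so MRS = 2·(y/x)^(2/3) = p_x/p_y.
Solve for the ratio: y/x = [(1/2)·p_x/p_y]^(1.5).
With the ratio pinned down, the budget gives x* = I/(p_x + p_y·(y/x)) and y* = (y/x)·x*.
Numerically y/x = 0.392816, so x* = 186/(11.8 + 11·0.392816) = 11.5378 and y* = 0.392816·11.5378 = 4.5322.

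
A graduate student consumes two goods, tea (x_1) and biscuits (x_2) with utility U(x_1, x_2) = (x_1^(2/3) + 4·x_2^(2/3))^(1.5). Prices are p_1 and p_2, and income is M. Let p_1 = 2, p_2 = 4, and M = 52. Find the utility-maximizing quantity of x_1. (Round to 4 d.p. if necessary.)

x_1* = 1.5294

Numerically x_2/x_1 = 8, so x_1* = 52/(2 + 4·8) = 1.5294.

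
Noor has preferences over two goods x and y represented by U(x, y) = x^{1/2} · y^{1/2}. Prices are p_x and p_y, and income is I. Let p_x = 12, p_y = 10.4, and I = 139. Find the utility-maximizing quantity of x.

x* = 5.7917

The MRS is y/x. Set MRS = p_x/p_y.
Rearranging, p_y·y = p_x·x. Substituting into the budget gives p_x·x·(1 + 1) = I.
Demand: x*(p_x,p_y,I) = 0.5·I/p_x and y* = 0.5·I/p_y.
At p_x=12, p_y=10.4, I=139: x* = 0.5·139/12 = 5.7917.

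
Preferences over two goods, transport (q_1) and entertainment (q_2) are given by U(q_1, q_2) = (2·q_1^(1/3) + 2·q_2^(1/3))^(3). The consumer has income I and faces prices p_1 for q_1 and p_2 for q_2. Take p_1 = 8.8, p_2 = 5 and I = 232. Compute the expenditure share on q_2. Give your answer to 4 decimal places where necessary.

share on q_2 = 0.5702

MRS = MU_q_1/MU_q_2 = (q_2/q_1)^(2/3). Set equal to p_1/p_2.
Solve for the ratio: q_2/q_1 = [p_1/p_2]^(1.5).
With the ratio pinned down, the budget gives q_1* = I/(p_1 + p_2·(q_2/q_1)) and q_2* = (q_2/q_1)·q_1*.
Numerically q_2/q_1 = 2.334904, so q_1* = 232/(8.8 + 5·2.334904) = 11.3312 and q_2* = 2.334904·11.3312 = 26.4572.
Expenditure on q_2: 5·26.4572 = 132.2858; share = 0.5702.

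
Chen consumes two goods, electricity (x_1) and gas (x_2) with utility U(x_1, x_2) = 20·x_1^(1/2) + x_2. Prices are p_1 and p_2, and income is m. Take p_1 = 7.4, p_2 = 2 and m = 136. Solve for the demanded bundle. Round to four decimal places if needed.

x_1* = 7.3046, x_2* = 40.973

Utility is quasi-linear in x_2; the FOC for x_1 is 10/√x_1 = p_1/p_2.
Solve: √x_1 = 10·p_2/p_1, so x_1*(p_1,p_2) = (10·p_2/p_1)², and x_2* = (m − p_1·x_1*)/p_2.
Plugging in: x_1* = (10·2/7.4)² = 7.3046, x_2* = 40.973.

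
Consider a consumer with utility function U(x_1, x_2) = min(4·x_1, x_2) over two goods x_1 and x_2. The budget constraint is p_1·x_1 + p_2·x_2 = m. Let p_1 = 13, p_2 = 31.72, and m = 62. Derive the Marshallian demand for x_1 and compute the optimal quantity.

x_1* = 0.4432

Leontief preferences: the optimum is at the kink where x_1/1 = x_2/4, i.e. x_2 = 4·x_1.
Budget: p_1·x_1 + p_2·4·x_1 = m, so (p_1 + 4·p_2)·x_1 = m.
Demand: x_1*(p_1,p_2,m) = m/(p_1 + 4·p_2), x_2* = 4·m/(p_1 + 4·p_2).
Here 13 + 4·31.72 = 139.88, giving x_1* = 0.4432.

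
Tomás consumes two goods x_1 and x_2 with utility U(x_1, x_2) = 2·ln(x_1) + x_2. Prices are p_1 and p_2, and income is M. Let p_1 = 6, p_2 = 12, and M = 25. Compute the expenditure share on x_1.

share on x_1 = 0.96

So x_1*(p_1,p_2) = 2·p_2/p_1, independent of income; and x_2* = (M − 2·p_2)/p_2.
At the given prices: x_1* = 2·12/6 = 4, and x_2* = 0.0833.
Expenditure on x_1: 6·4 = 24; share = 0.96.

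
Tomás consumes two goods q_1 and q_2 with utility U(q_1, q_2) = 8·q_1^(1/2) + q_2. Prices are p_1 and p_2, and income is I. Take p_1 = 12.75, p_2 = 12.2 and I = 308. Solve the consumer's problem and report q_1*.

q_1* = 14.6494

Utility is quasi-linear in q_2; the FOC for q_1 is 4/√q_1 = p_1/p_2.
Solve: √q_1 = 4·p_2/p_1, so q_1*(p_1,p_2) = (4·p_2/p_1)², and q_2* = (I − p_1·q_1*)/p_2.
Plugging in: q_1* = (4·12.2/12.75)² = 14.6494.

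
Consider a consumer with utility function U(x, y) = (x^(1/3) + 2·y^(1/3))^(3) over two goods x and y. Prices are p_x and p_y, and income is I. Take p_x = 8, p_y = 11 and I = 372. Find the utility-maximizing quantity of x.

x* = 13.628

MRS = MU_x/MU_y = (1/2)·(y/x)^(2/3). Set equal to p_x/p_y.
Hence y/x = (2·p_x/p_y)^(1/(2/3)), i.e. raised to the 1.5 power.
With the ratio pinned down, the budget gives x* = I/(p_x + p_y·(y/x)) and y* = (y/x)·x*.
Numerically y/x = 1.754248, so x* = 372/(8 + 11·1.754248) = 13.628.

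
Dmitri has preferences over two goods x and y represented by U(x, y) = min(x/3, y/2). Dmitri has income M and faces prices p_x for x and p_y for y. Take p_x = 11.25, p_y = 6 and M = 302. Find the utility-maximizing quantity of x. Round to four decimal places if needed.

x* = 19.8033

With perfect complements, no substitution: consume in ratio x:y = 3:2.
Budget: p_x·x + p_y·(2/3)·x = M, so (3·p_x + 2·p_y)·x = 3·M.
Demand: x*(p_x,p_y,M) = 3·M/(3·p_x + 2·p_y), y* = 2·M/(3·p_x + 2·p_y).
Here 3·11.25 + 2·6 = 45.75, giving x* = 19.8033.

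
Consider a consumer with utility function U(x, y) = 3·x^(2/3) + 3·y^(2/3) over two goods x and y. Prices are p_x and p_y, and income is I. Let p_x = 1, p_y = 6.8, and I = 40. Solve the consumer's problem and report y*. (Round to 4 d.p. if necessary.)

y* = 0.1245

MU_x ∝ 3·x^(-1/3), MU_y ∝ 3·y^(-1/3), so MRS = (y/x)^(1/3) = p_x/p_y.
Solve for the ratio: y/x = [p_x/p_y]^(3).
With the ratio pinned down, the budget gives x* = I/(p_x + p_y·(y/x)) and y* = (y/x)·x*.
Numerically y/x = 0.00318, so x* = 40/(1 + 6.8·0.00318) = 39.1533 and y* = 0.00318·39.1533 = 0.1245.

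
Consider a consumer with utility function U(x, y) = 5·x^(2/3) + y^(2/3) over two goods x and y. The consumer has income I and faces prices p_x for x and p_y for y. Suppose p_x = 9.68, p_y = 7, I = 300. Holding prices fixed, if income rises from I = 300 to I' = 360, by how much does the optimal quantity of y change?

From the CES first-order condition, 5·(y/x)^(1/3) = p_x/p_y.
Solve for the ratio: y/x = [(1/5)·p_x/p_y]^(3).
Substitute y = (y/x)·x into the budget: x* = I/(p_x + p_y·(y/x)).
Numerically y/x = 0.021155, so x* = 300/(9.68 + 7·0.021155) = 30.5248 and y* = 0.021155·30.5248 = 0.6458.
At I' = 360: y* = 0.7749. Change: 0.7749 − 0.6458 = 0.1292.

Δy* = 0.1292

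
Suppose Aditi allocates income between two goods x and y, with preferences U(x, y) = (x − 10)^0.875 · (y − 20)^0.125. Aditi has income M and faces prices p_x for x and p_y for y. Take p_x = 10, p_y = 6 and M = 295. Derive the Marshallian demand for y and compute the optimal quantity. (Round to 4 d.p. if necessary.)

y* = 21.5625

Substituting into the budget: x* = 10 + 0.875·(M − 10·p_x − 20·p_y)/p_x, and y* = 20 + 0.125·(…)/p_y.
Discretionary income = 295 − 10·10 − 20·6 = 75; y* = 20 + 0.125·75/6 = 21.5625.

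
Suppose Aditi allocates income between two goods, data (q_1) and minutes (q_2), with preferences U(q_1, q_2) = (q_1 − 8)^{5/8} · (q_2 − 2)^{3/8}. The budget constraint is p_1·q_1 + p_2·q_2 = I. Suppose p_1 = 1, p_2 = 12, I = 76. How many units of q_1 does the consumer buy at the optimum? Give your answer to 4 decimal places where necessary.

This is Cobb-Douglas in (q_1−8, q_2−2): tangency gives 0.625·p_2·(q_2−2) = 0.375·p_1·(q_1−8).
Substituting into the budget: q_1* = 8 + 0.625·(I − 8·p_1 − 2·p_2)/p_1, and q_2* = 2 + 0.375·(…)/p_2.
Discretionary income = 76 − 8·1 − 2·12 = 44; q_1* = 8 + 0.625·44/1 = 35.5.

q_1* = 35.5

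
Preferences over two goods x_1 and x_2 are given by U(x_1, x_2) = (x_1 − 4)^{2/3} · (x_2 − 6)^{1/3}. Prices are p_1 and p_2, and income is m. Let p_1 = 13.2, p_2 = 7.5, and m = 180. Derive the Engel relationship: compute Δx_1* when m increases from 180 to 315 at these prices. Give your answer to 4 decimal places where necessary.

Substituting into the budget: x_1* = 4 + 2/3·(m − 4·p_1 − 6·p_2)/p_1, and x_2* = 6 + 1/3·(…)/p_2.
Discretionary income = 180 − 4·13.2 − 6·7.5 = 82.2; x_1* = 4 + 2/3·82.2/13.2 = 8.1515.
At m' = 315: x_1* = 14.9697. Change: 14.9697 − 8.1515 = 6.8182.

Δx_1* = 6.8182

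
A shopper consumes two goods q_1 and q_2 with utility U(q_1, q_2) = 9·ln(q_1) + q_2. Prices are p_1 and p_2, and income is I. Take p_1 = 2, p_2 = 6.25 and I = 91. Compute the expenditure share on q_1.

MU_q_1 = 9/q_1, MU_q_2 = 1. Tangency: 9/q_1 = p_1/p_2.
So q_1*(p_1,p_2) = 9·p_2/p_1, independent of income; and q_2* = (I − 9·p_2)/p_2.
At the given prices: q_1* = 9·6.25/2 = 28.125, and q_2* = 5.56.
Expenditure on q_1: 2·28.125 = 56.25; share = 0.6181.

share on q_1 = 0.6181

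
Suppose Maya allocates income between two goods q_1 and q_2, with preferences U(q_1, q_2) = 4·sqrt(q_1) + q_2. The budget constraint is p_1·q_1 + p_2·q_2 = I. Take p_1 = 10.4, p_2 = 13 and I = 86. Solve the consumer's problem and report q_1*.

q_1* = 6.25

Thus q_1* = (2·p_2/p_1)² — independent of I — with the rest of income spent on q_2.
Plugging in: q_1* = (2·13/10.4)² = 6.25.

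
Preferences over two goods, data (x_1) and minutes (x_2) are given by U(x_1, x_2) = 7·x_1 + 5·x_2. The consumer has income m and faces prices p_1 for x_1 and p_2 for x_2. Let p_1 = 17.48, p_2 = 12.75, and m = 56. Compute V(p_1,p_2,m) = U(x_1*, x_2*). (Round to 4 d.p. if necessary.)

Perfect substitutes: compare marginal utility per dollar. 7/p_1 vs 5/p_2 → 0.4005 vs 0.3922.
x_1 gives more utility per dollar, so spend all income on x_1: x_1* = m/p_1, x_2* = 0.
Numerically: x_1* = 3.2037, x_2* = 0.
Utility at the optimum: U(3.2037, 0) = 22.4256.

V = 22.4256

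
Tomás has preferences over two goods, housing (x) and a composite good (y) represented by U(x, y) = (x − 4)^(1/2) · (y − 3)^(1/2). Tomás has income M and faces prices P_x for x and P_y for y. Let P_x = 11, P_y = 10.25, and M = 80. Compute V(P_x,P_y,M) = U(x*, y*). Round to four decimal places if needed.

After buying the subsistence bundle (4, 3), a share 0.5 of the remaining income goes to x: x* = 4 + 0.5·(M − 4P_x − 3P_y)/P_x.
Discretionary income = 80 − 4·11 − 3·10.25 = 5.25; x* = 4 + 0.5·5.25/11 = 4.2386; y* = 3 + 0.5·5.25/10.25 = 3.2561.
Utility at the optimum: U(4.2386, 3.2561) = 0.2472.

V = 0.2472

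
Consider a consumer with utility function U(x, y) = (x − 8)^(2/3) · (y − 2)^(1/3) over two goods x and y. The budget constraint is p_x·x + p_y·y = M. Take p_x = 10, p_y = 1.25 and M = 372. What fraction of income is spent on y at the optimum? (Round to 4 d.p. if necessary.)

MRS = 2·(y−2)/(x−8). Tangency with p_x/p_y gives y−2 = (1/2)·(p_x/p_y)·(x−8).
After buying the subsistence bundle (8, 2), a share 2/3 of the remaining income goes to x: x* = 8 + 2/3·(M − 8p_x − 2p_y)/p_x.
Discretionary income = 372 − 8·10 − 2·1.25 = 289.5; x* = 8 + 2/3·289.5/10 = 27.3; y* = 2 + 1/3·289.5/1.25 = 79.2.
Expenditure on y: 1.25·79.2 = 99; share = 0.2661.

share on y = 0.2661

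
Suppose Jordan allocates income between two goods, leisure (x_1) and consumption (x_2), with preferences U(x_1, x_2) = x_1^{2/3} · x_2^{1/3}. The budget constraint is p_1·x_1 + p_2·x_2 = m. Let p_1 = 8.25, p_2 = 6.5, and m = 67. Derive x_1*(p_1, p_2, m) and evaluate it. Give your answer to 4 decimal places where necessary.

Tangency: MRS = 2·x_2/x_1 = p_1/p_2.
So 2/3·p_2·x_2 = 1/3·p_1·x_1; combined with the budget, a share 2/3 of income goes to x_1.
Demand: x_1*(p_1,p_2,m) = 2/3·m/p_1 and x_2* = 1/3·m/p_2.
At p_1=8.25, p_2=6.5, m=67: x_1* = 2/3·67/8.25 = 5.4141.

x_1* = 5.4141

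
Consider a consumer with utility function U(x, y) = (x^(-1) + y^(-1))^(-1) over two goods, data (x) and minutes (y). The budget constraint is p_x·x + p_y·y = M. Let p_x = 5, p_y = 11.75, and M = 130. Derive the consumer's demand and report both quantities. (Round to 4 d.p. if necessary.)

MU_x ∝ x^(-2), MU_y ∝ y^(-2), so MRS = (y/x)^(2) = p_x/p_y.
Solve for the ratio: y/x = [p_x/p_y]^(0.5).
Substitute y = (y/x)·x into the budget: x* = M/(p_x + p_y·(y/x)).
Numerically y/x = 0.652328, so x* = 130/(5 + 11.75·0.652328) = 10.2646 and y* = 0.652328·10.2646 = 6.6959.

x* = 10.2646, y* = 6.6959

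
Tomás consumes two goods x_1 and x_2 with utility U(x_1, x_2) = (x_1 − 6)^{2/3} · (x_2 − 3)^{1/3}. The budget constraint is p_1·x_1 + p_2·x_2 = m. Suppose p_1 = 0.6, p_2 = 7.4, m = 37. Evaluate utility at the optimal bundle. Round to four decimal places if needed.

V = 4.275

MRS = 2·(x_2−3)/(x_1−6). Tangency with p_1/p_2 gives x_2−3 = (1/2)·(p_1/p_2)·(x_1−6).
After buying the subsistence bundle (6, 3), a share 2/3 of the remaining income goes to x_1: x_1* = 6 + 2/3·(m − 6p_1 − 3p_2)/p_1.
Discretionary income = 37 − 6·0.6 − 3·7.4 = 11.2; x_1* = 6 + 2/3·11.2/0.6 = 18.4444; x_2* = 3 + 1/3·11.2/7.4 = 3.5045.
Utility at the optimum: U(18.4444, 3.5045) = 4.275.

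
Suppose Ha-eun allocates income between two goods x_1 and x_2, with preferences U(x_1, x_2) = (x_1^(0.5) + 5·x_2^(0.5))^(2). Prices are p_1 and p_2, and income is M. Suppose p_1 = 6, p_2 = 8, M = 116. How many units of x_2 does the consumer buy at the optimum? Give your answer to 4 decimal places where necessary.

x_2* = 13.7658

MRS = MU_x_1/MU_x_2 = (1/5)·(x_2/x_1)^(0.5). Set equal to p_1/p_2.
Hence x_2/x_1 = (5·p_1/p_2)^(1/(0.5)), i.e. raised to the 2 power.
Substitute x_2 = (x_2/x_1)·x_1 into the budget: x_1* = M/(p_1 + p_2·(x_2/x_1)).
Numerically x_2/x_1 = 14.0625, so x_1* = 116/(6 + 8·14.0625) = 0.9789 and x_2* = 14.0625·0.9789 = 13.7658.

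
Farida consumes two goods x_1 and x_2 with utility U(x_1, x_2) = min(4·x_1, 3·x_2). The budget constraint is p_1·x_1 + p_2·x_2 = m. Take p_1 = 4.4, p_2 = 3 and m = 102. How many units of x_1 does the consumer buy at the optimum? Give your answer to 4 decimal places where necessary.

Demand: x_1*(p_1,p_2,m) = 3·m/(3·p_1 + 4·p_2), x_2* = 4·m/(3·p_1 + 4·p_2).
Here 3·4.4 + 4·3 = 25.2, giving x_1* = 12.1429.

x_1* = 12.1429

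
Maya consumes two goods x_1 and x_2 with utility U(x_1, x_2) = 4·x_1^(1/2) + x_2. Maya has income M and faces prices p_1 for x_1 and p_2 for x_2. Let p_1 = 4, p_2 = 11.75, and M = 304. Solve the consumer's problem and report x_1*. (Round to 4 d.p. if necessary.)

Utility is quasi-linear in x_2; the FOC for x_1 is 2/√x_1 = p_1/p_2.
Solve: √x_1 = 2·p_2/p_1, so x_1*(p_1,p_2) = (2·p_2/p_1)², and x_2* = (M − p_1·x_1*)/p_2.
Plugging in: x_1* = (2·11.75/4)² = 34.5156.

x_1* = 34.5156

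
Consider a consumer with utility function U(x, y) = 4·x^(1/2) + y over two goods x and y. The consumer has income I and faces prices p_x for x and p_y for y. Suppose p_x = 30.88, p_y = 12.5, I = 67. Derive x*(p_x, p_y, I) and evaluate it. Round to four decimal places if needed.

Set MRS = p_x/p_y: 2·x^(−1/2) = p_x/p_y.
Solve: √x = 2·p_y/p_x, so x*(p_x,p_y) = (2·p_y/p_x)², and y* = (I − p_x·x*)/p_y.
Plugging in: x* = (2·12.5/30.88)² = 0.6554.

x* = 0.6554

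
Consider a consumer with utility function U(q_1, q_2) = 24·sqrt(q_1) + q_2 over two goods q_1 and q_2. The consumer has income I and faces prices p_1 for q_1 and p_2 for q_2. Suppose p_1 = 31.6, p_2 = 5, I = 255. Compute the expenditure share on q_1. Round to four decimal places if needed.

share on q_1 = 0.4468

Utility is quasi-linear in q_2; the FOC for q_1 is 12/√q_1 = p_1/p_2.
Solve: √q_1 = 12·p_2/p_1, so q_1*(p_1,p_2) = (12·p_2/p_1)², and q_2* = (I − p_1·q_1*)/p_2.
Plugging in: q_1* = (12·5/31.6)² = 3.6052, q_2* = 28.2152.
Expenditure on q_1: 31.6·3.6052 = 113.9241; share = 0.4468.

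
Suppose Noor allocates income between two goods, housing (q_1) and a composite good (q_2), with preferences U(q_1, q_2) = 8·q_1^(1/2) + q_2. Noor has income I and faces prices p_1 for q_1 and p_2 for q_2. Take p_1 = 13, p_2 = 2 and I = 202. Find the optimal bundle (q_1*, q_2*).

q_1* = 0.3787, q_2* = 98.5385

Set MRS = p_1/p_2: 4·q_1^(−1/2) = p_1/p_2.
Thus q_1* = (4·p_2/p_1)² — independent of I — with the rest of income spent on q_2.
Plugging in: q_1* = (4·2/13)² = 0.3787, q_2* = 98.5385.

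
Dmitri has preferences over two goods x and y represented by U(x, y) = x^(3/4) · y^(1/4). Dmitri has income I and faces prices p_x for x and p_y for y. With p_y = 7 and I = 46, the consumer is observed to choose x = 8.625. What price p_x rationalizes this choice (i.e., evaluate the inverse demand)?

Tangency: MRS = 3·y/x = p_x/p_y.
So 0.75·p_y·y = 0.25·p_x·x; combined with the budget, a share 0.75 of income goes to x.
Demand: x*(p_x,p_y,I) = 0.75·I/p_x and y* = 0.25·I/p_y.
Set x* = 8.625 in the demand function and solve for p_x: p_x = 4.

p_x = 4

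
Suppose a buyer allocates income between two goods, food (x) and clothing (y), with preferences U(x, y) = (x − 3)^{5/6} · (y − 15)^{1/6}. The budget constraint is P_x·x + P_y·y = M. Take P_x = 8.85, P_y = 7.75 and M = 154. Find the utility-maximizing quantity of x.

MRS = 5·(y−15)/(x−3). Tangency with P_x/P_y gives y−15 = (1/5)·(P_x/P_y)·(x−3).
Substituting into the budget: x* = 3 + 5/6·(M − 3·P_x − 15·P_y)/P_x, and y* = 15 + 1/6·(…)/P_y.
Discretionary income = 154 − 3·8.85 − 15·7.75 = 11.2; x* = 3 + 5/6·11.2/8.85 = 4.0546.

x* = 4.0546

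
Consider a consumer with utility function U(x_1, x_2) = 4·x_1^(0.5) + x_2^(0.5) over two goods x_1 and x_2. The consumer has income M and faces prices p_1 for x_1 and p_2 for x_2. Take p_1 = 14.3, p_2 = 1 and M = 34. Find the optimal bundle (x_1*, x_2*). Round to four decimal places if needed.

x_1* = 1.2555, x_2* = 16.0462

Substitute x_2 = (x_2/x_1)·x_1 into the budget: x_1* = M/(p_1 + p_2·(x_2/x_1)).
Numerically x_2/x_1 = 12.780625, so x_1* = 34/(14.3 + 1·12.780625) = 1.2555 and x_2* = 12.780625·1.2555 = 16.0462.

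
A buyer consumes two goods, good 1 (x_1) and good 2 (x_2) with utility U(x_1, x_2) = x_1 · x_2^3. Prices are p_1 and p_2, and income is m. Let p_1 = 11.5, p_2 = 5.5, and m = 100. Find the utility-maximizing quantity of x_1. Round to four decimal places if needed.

x_1* = 2.1739

Demand: x_1*(p_1,p_2,m) = 0.25·m/p_1 and x_2* = 0.75·m/p_2.
At p_1=11.5, p_2=5.5, m=100: x_1* = 0.25·100/11.5 = 2.1739.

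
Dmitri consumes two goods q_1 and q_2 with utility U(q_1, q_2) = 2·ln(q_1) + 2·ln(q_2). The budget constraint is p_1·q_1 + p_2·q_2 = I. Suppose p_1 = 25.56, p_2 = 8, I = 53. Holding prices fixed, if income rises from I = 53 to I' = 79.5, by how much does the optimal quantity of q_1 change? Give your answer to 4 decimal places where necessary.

Tangency: MRS = q_2/q_1 = p_1/p_2.
So 2·p_2·q_2 = 2·p_1·q_1; combined with the budget, a share 0.5 of income goes to q_1.
Demand: q_1*(p_1,p_2,I) = 0.5·I/p_1 and q_2* = 0.5·I/p_2.
At p_1=25.56, p_2=8, I=53: q_1* = 0.5·53/25.56 = 1.0368.
At I' = 79.5: q_1* = 1.5552. Change: 1.5552 − 1.0368 = 0.5184.

Δq_1* = 0.5184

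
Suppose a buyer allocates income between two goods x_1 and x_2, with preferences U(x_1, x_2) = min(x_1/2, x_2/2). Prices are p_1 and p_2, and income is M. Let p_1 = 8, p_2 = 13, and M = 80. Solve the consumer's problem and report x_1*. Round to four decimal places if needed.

x_1* = 3.8095

Leontief preferences: the optimum is at the kink where x_1/2 = x_2/2, i.e. x_2 = x_1.
Budget: p_1·x_1 + p_2·x_1 = M, so (2·p_1 + 2·p_2)·x_1 = 2·M.
Demand: x_1*(p_1,p_2,M) = 2·M/(2·p_1 + 2·p_2), x_2* = 2·M/(2·p_1 + 2·p_2).
Here 2·8 + 2·13 = 42, giving x_1* = 3.8095.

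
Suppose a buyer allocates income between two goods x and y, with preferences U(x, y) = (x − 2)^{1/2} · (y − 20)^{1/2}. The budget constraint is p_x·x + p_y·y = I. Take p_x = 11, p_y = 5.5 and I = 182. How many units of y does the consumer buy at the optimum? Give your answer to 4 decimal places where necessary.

Let x' = x−2, y' = y−20. MRS = y'/x' = p_x/p_y.
Substituting into the budget: x* = 2 + 0.5·(I − 2·p_x − 20·p_y)/p_x, and y* = 20 + 0.5·(…)/p_y.
Discretionary income = 182 − 2·11 − 20·5.5 = 50; y* = 20 + 0.5·50/5.5 = 24.5455.

y* = 24.5455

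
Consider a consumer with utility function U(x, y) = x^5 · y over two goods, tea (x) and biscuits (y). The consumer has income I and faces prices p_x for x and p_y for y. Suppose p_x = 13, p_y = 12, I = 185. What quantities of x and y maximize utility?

x* = 11.859, y* = 2.5694

The MRS is 5·y/x. Set MRS = p_x/p_y.
So 5·p_y·y = p_x·x; combined with the budget, a share 5/6 of income goes to x.
Demand: x*(p_x,p_y,I) = 5/6·I/p_x and y* = 1/6·I/p_y.
At p_x=13, p_y=12, I=185: x* = 5/6·185/13 = 11.859, y* = 2.5694.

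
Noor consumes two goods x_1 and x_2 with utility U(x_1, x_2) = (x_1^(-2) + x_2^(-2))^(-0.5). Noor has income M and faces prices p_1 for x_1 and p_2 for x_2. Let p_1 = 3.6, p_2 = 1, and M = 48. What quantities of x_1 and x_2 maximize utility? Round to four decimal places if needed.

MU_x_1 ∝ x_1^(-3), MU_x_2 ∝ x_2^(-3), so MRS = (x_2/x_1)^(3) = p_1/p_2.
Hence x_2/x_1 = (p_1/p_2)^(1/(3)), i.e. raised to the 1/3 power.
Substitute x_2 = (x_2/x_1)·x_1 into the budget: x_1* = M/(p_1 + p_2·(x_2/x_1)).
Numerically x_2/x_1 = 1.532619, so x_1* = 48/(3.6 + 1·1.532619) = 9.352 and x_2* = 1.532619·9.352 = 14.333.

x_1* = 9.352, x_2* = 14.333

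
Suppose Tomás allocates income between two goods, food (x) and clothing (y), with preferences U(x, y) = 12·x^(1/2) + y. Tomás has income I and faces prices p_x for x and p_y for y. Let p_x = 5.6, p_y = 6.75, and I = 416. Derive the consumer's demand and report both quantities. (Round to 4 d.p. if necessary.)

MU_x = 6/√x, MU_y = 1. Tangency: 6/√x = p_x/p_y.
Solve: √x = 6·p_y/p_x, so x*(p_x,p_y) = (6·p_y/p_x)², and y* = (I − p_x·x*)/p_y.
Plugging in: x* = (6·6.75/5.6)² = 52.3039, y* = 18.2368.

x* = 52.3039, y* = 18.2368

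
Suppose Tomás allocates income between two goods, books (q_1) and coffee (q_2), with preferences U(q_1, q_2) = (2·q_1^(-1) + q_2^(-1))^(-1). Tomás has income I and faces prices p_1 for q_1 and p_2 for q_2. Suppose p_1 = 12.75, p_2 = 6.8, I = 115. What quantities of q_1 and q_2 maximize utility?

q_1* = 5.948, q_2* = 5.7592

From the CES first-order condition, 2·(q_2/q_1)^(2) = p_1/p_2.
Solve for the ratio: q_2/q_1 = [(1/2)·p_1/p_2]^(0.5).
With the ratio pinned down, the budget gives q_1* = I/(p_1 + p_2·(q_2/q_1)) and q_2* = (q_2/q_1)·q_1*.
Numerically q_2/q_1 = 0.968246, so q_1* = 115/(12.75 + 6.8·0.968246) = 5.948 and q_2* = 0.968246·5.948 = 5.7592.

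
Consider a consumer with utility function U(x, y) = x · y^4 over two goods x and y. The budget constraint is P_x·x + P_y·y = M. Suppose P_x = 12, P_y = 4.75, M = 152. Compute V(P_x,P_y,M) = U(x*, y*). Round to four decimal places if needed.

V = 1088058.3817

At P_x=12, P_y=4.75, M=152: x* = 0.2·152/12 = 2.5333, y* = 25.6.
Utility at the optimum: U(2.5333, 25.6) = 1088058.3817.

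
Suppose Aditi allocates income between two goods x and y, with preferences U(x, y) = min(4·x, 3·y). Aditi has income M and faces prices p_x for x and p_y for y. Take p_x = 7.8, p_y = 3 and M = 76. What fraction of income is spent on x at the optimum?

Here 3·7.8 + 4·3 = 35.4, giving x* = 6.4407 and y* = 8.5876.
Expenditure on x: 7.8·6.4407 = 50.2373; share = 0.661.

share on x = 0.661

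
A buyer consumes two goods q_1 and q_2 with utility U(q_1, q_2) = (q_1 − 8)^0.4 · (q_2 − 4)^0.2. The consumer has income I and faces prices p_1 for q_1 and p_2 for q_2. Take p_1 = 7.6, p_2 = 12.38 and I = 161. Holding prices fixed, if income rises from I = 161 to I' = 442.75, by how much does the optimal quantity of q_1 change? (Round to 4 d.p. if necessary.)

Δq_1* = 24.7149

MRS = 2·(q_2−4)/(q_1−8). Tangency with p_1/p_2 gives q_2−4 = (1/2)·(p_1/p_2)·(q_1−8).
After buying the subsistence bundle (8, 4), a share 2/3 of the remaining income goes to q_1: q_1* = 8 + 2/3·(I − 8p_1 − 4p_2)/p_1.
Discretionary income = 161 − 8·7.6 − 4·12.38 = 50.68; q_1* = 8 + 2/3·50.68/7.6 = 12.4456.
At I' = 442.75: q_1* = 37.1605. Change: 37.1605 − 12.4456 = 24.7149.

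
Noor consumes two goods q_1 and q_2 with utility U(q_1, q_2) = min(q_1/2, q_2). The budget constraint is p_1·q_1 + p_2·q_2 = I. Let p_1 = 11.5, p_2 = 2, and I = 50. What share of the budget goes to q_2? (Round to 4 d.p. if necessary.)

share on q_2 = 0.08

With perfect complements, no substitution: consume in ratio q_1:q_2 = 2:1.
Budget: p_1·q_1 + p_2·(1/2)·q_1 = I, so (2·p_1 + p_2)·q_1 = 2·I.
Demand: q_1*(p_1,p_2,I) = 2·I/(2·p_1 + p_2), q_2* = I/(2·p_1 + p_2).
Here 2·11.5 + 2 = 25, giving q_1* = 4 and q_2* = 2.
Expenditure on q_2: 2·2 = 4; share = 0.08.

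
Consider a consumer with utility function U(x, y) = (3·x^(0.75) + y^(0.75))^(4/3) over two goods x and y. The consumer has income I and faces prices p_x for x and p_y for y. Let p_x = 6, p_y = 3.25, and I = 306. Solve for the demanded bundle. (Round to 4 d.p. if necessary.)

MU_x ∝ 3·x^(-0.25), MU_y ∝ y^(-0.25), so MRS = 3·(y/x)^(0.25) = p_x/p_y.
Solve for the ratio: y/x = [(1/3)·p_x/p_y]^(4).
Substitute y = (y/x)·x into the budget: x* = I/(p_x + p_y·(y/x)).
Numerically y/x = 0.143412, so x* = 306/(6 + 3.25·0.143412) = 47.3238 and y* = 0.143412·47.3238 = 6.7868.

x* = 47.3238, y* = 6.7868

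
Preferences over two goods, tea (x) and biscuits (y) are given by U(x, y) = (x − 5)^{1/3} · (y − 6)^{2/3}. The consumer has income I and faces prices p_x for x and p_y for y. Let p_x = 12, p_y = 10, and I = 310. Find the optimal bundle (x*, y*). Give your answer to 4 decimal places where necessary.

x* = 10.2778, y* = 18.6667

This is Cobb-Douglas in (x−5, y−6): tangency gives 1/3·p_y·(y−6) = 2/3·p_x·(x−5).
After buying the subsistence bundle (5, 6), a share 1/3 of the remaining income goes to x: x* = 5 + 1/3·(I − 5p_x − 6p_y)/p_x.
Discretionary income = 310 − 5·12 − 6·10 = 190; x* = 5 + 1/3·190/12 = 10.2778; y* = 6 + 2/3·190/10 = 18.6667.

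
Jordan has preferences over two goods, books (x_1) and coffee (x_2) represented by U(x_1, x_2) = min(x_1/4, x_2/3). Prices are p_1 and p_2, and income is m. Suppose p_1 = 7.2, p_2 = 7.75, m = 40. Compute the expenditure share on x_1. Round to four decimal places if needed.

Leontief preferences: the optimum is at the kink where x_1/4 = x_2/3, i.e. x_2 = (3/4)·x_1.
Budget: p_1·x_1 + p_2·(3/4)·x_1 = m, so (4·p_1 + 3·p_2)·x_1 = 4·m.
Demand: x_1*(p_1,p_2,m) = 4·m/(4·p_1 + 3·p_2), x_2* = 3·m/(4·p_1 + 3·p_2).
Here 4·7.2 + 3·7.75 = 52.05, giving x_1* = 3.074 and x_2* = 2.3055.
Expenditure on x_1: 7.2·3.074 = 22.1326; share = 0.5533.

share on x_1 = 0.5533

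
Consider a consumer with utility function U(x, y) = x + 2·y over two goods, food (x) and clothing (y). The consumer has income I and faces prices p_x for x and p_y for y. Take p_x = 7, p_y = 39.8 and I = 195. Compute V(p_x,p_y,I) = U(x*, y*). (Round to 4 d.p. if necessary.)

Perfect substitutes: compare marginal utility per dollar. 1/p_x vs 2/p_y → 0.1429 vs 0.0503.
x gives more utility per dollar, so spend all income on x: x* = I/p_x, y* = 0.
Numerically: x* = 27.8571, y* = 0.
Utility at the optimum: U(27.8571, 0) = 27.8571.

V = 27.8571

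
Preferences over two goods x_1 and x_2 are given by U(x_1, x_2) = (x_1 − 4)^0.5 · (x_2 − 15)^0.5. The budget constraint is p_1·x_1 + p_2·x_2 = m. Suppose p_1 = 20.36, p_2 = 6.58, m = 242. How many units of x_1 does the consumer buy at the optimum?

x_1* = 5.5192

Let x_1' = x_1−4, x_2' = x_2−15. MRS = x_2'/x_1' = p_1/p_2.
Substituting into the budget: x_1* = 4 + 0.5·(m − 4·p_1 − 15·p_2)/p_1, and x_2* = 15 + 0.5·(…)/p_2.
Discretionary income = 242 − 4·20.36 − 15·6.58 = 61.86; x_1* = 4 + 0.5·61.86/20.36 = 5.5192.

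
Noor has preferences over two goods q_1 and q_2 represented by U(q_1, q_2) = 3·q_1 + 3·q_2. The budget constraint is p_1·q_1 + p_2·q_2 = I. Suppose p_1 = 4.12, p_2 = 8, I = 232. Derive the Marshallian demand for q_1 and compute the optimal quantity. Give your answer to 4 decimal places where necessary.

q_1* = 56.3107

Linear utility — the consumer picks whichever good has higher MU/price: 3/4.12 = 0.7282 vs 3/8 = 0.375.
q_1 gives more utility per dollar, so spend all income on q_1: q_1* = I/p_1, q_2* = 0.
Numerically: q_1* = 56.3107, q_2* = 0.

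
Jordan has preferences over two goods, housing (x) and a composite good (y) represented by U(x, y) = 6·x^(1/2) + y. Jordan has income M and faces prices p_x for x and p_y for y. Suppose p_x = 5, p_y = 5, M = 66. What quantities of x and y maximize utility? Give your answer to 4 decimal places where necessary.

x* = 9, y* = 4.2

Utility is quasi-linear in y; the FOC for x is 3/√x = p_x/p_y.
Solve: √x = 3·p_y/p_x, so x*(p_x,p_y) = (3·p_y/p_x)², and y* = (M − p_x·x*)/p_y.
Plugging in: x* = (3·5/5)² = 9, y* = 4.2.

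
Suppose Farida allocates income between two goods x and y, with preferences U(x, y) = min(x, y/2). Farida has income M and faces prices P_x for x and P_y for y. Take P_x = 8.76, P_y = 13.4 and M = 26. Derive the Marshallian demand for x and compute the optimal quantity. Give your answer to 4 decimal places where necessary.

With perfect complements, no substitution: consume in ratio x:y = 1:2.
Budget: P_x·x + P_y·2·x = M, so (P_x + 2·P_y)·x = M.
Demand: x*(P_x,P_y,M) = M/(P_x + 2·P_y), y* = 2·M/(P_x + 2·P_y).
Here 8.76 + 2·13.4 = 35.56, giving x* = 0.7312.

x* = 0.7312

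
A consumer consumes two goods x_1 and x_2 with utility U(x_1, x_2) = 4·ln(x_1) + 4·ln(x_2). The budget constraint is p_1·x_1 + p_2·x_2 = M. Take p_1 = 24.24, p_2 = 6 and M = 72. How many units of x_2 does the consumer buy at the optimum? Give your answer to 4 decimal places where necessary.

MU_x_1/MU_x_2 = (4·x_2)/(4·x_1); tangency sets this equal to p_1/p_2.
So 4·p_2·x_2 = 4·p_1·x_1; combined with the budget, a share 0.5 of income goes to x_1.
Demand: x_1*(p_1,p_2,M) = 0.5·M/p_1 and x_2* = 0.5·M/p_2.
At p_1=24.24, p_2=6, M=72: x_2* = 0.5·72/6 = 6.

x_2* = 6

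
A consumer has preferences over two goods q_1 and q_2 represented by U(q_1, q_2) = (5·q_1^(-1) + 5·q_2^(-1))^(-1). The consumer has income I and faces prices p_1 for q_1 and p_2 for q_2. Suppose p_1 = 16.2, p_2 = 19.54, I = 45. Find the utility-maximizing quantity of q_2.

From the CES first-order condition, (q_2/q_1)^(2) = p_1/p_2.
Hence q_2/q_1 = (p_1/p_2)^(1/(2)), i.e. raised to the 0.5 power.
Substitute q_2 = (q_2/q_1)·q_1 into the budget: q_1* = I/(p_1 + p_2·(q_2/q_1)).
Numerically q_2/q_1 = 0.910532, so q_1* = 45/(16.2 + 19.54·0.910532) = 1.3238 and q_2* = 0.910532·1.3238 = 1.2054.

q_2* = 1.2054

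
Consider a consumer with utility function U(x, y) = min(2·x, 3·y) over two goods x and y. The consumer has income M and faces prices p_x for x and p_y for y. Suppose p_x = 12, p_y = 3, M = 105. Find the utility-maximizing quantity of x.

With perfect complements, no substitution: consume in ratio x:y = 3:2.
Budget: p_x·x + p_y·(2/3)·x = M, so (3·p_x + 2·p_y)·x = 3·M.
Demand: x*(p_x,p_y,M) = 3·M/(3·p_x + 2·p_y), y* = 2·M/(3·p_x + 2·p_y).
Here 3·12 + 2·3 = 42, giving x* = 7.5.

x* = 7.5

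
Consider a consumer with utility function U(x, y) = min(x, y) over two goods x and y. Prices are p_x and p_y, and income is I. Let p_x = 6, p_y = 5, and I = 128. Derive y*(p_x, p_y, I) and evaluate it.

With perfect complements, no substitution: consume in ratio x:y = 1:1.
Budget: p_x·x + p_y·x = I, so (p_x + p_y)·x = I.
Demand: x*(p_x,p_y,I) = I/(p_x + p_y), y* = I/(p_x + p_y).
Here 6 + 5 = 11, giving y* = 11.6364.

y* = 11.6364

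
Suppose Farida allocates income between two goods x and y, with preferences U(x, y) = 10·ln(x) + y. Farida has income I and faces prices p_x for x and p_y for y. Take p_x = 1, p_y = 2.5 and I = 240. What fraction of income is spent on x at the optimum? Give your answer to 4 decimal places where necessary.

MU_x = 10/x, MU_y = 1. Tangency: 10/x = p_x/p_y.
So x*(p_x,p_y) = 10·p_y/p_x, independent of income; and y* = (I − 10·p_y)/p_y.
At the given prices: x* = 10·2.5/1 = 25, and y* = 86.
Expenditure on x: 1·25 = 25; share = 0.1042.

share on x = 0.1042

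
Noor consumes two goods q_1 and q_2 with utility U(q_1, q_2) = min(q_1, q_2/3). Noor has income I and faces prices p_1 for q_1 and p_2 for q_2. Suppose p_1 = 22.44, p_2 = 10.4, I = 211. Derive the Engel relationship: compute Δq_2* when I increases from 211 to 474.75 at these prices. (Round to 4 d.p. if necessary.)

Δq_2* = 14.7511

Leontief preferences: the optimum is at the kink where q_1/1 = q_2/3, i.e. q_2 = 3·q_1.
Budget: p_1·q_1 + p_2·3·q_1 = I, so (p_1 + 3·p_2)·q_1 = I.
Demand: q_1*(p_1,p_2,I) = I/(p_1 + 3·p_2), q_2* = 3·I/(p_1 + 3·p_2).
Here 22.44 + 3·10.4 = 53.64, giving q_2* = 11.8009.
At I' = 474.75: q_2* = 26.552. Change: 26.552 − 11.8009 = 14.7511.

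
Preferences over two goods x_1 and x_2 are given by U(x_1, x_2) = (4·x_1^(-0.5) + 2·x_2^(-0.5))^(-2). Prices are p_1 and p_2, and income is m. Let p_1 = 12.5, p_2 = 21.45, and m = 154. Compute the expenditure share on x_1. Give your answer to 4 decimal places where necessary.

MU_x_1 ∝ 4·x_1^(-1.5), MU_x_2 ∝ 2·x_2^(-1.5), so MRS = 2·(x_2/x_1)^(1.5) = p_1/p_2.
Hence x_2/x_1 = ((1/2)·p_1/p_2)^(1/(1.5)), i.e. raised to the 2/3 power.
With the ratio pinned down, the budget gives x_1* = m/(p_1 + p_2·(x_2/x_1)) and x_2* = (x_2/x_1)·x_1*.
Numerically x_2/x_1 = 0.43951, so x_1* = 154/(12.5 + 21.45·0.43951) = 7.0231 and x_2* = 0.43951·7.0231 = 3.0867.
Expenditure on x_1: 12.5·7.0231 = 87.7894; share = 0.5701.

share on x_1 = 0.5701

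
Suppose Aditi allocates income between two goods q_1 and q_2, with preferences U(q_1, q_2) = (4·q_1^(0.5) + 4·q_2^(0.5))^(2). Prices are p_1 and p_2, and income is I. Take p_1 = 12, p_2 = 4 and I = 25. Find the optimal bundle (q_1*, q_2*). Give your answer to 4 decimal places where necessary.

MRS = MU_q_1/MU_q_2 = (q_2/q_1)^(0.5). Set equal to p_1/p_2.
Solve for the ratio: q_2/q_1 = [p_1/p_2]^(2).
With the ratio pinned down, the budget gives q_1* = I/(p_1 + p_2·(q_2/q_1)) and q_2* = (q_2/q_1)·q_1*.
Numerically q_2/q_1 = 9, so q_1* = 25/(12 + 4·9) = 0.5208 and q_2* = 9·0.5208 = 4.6875.

q_1* = 0.5208, q_2* = 4.6875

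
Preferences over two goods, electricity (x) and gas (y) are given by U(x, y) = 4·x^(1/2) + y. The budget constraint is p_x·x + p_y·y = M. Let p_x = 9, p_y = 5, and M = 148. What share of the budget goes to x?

MU_x = 2/√x, MU_y = 1. Tangency: 2/√x = p_x/p_y.
Solve: √x = 2·p_y/p_x, so x*(p_x,p_y) = (2·p_y/p_x)², and y* = (M − p_x·x*)/p_y.
Plugging in: x* = (2·5/9)² = 1.2346, y* = 27.3778.
Expenditure on x: 9·1.2346 = 11.1111; share = 0.0751.

share on x = 0.0751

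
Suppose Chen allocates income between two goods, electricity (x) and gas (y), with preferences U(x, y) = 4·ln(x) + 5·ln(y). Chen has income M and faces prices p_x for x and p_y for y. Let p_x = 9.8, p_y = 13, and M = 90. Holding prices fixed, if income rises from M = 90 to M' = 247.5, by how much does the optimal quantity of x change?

Demand: x*(p_x,p_y,M) = 4/9·M/p_x and y* = 5/9·M/p_y.
At p_x=9.8, p_y=13, M=90: x* = 4/9·90/9.8 = 4.0816.
At M' = 247.5: x* = 11.2245. Change: 11.2245 − 4.0816 = 7.1429.

Δx* = 7.1429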